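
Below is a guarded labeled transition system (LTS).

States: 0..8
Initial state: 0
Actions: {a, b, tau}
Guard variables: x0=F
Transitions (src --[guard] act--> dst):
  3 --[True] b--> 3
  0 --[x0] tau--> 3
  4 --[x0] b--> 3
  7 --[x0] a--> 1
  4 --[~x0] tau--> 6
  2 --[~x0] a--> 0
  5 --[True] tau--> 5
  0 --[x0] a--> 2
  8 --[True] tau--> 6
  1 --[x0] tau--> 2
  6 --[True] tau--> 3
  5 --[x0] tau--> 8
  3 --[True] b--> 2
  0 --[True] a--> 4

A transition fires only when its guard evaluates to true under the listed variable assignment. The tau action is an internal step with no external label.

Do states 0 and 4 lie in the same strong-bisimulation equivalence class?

Refine partition for ~:
  P[0] = {{0,1,2,3,4,5,6,7,8}}
  P[1] = {{0,2},{1,7},{3},{4,5,6,8}}
  P[2] = {{0},{1,7},{2},{3},{4,5,8},{6}}
  P[3] = {{0},{1,7},{2},{3},{4,8},{5},{6}}
7 equivalence class(es) (converged in 4)
[0]={0}  [4]={4,8}

Answer: NOT BISIMILAR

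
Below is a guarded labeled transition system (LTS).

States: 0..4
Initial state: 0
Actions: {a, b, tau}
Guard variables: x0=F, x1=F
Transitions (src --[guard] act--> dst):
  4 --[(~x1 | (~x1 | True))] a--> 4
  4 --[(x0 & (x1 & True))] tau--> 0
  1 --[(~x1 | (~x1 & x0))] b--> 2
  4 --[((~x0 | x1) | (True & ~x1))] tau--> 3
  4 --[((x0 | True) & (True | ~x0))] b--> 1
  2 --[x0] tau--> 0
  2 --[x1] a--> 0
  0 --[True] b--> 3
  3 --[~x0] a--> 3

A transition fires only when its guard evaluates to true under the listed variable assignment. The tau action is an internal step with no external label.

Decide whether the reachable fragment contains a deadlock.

Answer: DEADLOCK-FREE

Analysis:
R = {0,3}
  0: b→3  [1 exit(s)]
  3: a→3  [1 exit(s)]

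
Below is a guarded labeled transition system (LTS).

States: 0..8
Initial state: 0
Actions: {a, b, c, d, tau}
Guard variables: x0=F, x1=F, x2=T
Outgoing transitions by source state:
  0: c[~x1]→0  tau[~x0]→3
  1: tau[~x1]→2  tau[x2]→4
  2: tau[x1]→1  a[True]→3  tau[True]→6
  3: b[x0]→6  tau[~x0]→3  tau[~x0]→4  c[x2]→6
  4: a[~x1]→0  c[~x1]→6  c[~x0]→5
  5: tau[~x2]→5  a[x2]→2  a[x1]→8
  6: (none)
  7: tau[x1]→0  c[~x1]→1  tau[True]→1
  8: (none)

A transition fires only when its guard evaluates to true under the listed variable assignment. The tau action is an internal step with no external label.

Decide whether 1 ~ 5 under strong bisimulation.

Answer: NOT BISIMILAR

Analysis:
Refine partition for ~:
  round 0: {{0,1,2,3,4,5,6,7,8}}
  round 1: {{0,3,7},{1},{2},{4},{5},{6,8}}
  round 2: {{0},{1},{2},{3},{4},{5},{6,8},{7}}
stable after 3 split(s): 8 block(s)
class of 1: {1}; class of 5: {5}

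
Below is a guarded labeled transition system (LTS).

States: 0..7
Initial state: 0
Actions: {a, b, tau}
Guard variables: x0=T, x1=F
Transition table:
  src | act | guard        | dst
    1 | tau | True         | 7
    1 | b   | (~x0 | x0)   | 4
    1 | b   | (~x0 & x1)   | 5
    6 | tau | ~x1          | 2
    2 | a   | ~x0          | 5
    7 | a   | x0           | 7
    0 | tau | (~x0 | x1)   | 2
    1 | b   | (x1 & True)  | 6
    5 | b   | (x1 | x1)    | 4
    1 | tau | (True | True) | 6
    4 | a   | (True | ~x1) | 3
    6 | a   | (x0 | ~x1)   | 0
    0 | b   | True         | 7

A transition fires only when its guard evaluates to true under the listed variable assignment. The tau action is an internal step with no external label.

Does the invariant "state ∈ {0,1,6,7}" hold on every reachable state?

Allowed set {0,1,6,7}
Reachable = {0,7}
  0: ✓
  7: ✓

Answer: INVARIANT HOLDS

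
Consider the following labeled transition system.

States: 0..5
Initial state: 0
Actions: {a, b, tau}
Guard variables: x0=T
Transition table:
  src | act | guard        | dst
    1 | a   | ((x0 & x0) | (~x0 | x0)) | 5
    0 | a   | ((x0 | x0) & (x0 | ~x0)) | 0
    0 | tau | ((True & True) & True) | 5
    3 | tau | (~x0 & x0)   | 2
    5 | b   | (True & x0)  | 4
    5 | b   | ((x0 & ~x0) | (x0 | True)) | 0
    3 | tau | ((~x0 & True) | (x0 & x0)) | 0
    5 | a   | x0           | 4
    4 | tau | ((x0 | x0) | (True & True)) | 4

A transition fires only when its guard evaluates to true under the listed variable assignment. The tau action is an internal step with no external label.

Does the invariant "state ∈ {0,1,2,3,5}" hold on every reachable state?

Inv-set: {0,1,2,3,5}
Reachable = {0,4,5}
  0: ✓
  4: outside
  5: ✓
counterexample path to 4: tau·b

Answer: INVARIANT VIOLATED at state 4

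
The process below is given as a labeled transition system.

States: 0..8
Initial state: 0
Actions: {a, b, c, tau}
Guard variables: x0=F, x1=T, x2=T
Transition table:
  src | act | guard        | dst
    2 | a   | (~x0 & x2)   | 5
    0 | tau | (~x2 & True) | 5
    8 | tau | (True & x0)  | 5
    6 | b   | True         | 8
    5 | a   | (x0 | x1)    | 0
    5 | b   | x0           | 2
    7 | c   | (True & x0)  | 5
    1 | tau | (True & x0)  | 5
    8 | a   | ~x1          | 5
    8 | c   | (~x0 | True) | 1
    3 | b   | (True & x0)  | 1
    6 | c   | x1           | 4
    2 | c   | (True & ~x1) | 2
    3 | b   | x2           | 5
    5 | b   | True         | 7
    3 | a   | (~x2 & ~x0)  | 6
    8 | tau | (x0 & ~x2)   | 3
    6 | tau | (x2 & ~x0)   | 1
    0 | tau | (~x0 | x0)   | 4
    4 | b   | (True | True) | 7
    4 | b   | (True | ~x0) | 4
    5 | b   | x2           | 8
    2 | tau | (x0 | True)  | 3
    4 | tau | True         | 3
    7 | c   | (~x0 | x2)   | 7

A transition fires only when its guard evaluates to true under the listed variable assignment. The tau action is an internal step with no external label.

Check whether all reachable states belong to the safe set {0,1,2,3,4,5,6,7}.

Allowed set {0,1,2,3,4,5,6,7}
Reach set: {0,1,3,4,5,7,8}
  0: safe
  1: safe
  3: safe
  4: safe
  5: safe
  7: safe
  8: VIOLATES
witness against invariant: tau·tau·b·b → 8

Answer: INVARIANT VIOLATED at state 8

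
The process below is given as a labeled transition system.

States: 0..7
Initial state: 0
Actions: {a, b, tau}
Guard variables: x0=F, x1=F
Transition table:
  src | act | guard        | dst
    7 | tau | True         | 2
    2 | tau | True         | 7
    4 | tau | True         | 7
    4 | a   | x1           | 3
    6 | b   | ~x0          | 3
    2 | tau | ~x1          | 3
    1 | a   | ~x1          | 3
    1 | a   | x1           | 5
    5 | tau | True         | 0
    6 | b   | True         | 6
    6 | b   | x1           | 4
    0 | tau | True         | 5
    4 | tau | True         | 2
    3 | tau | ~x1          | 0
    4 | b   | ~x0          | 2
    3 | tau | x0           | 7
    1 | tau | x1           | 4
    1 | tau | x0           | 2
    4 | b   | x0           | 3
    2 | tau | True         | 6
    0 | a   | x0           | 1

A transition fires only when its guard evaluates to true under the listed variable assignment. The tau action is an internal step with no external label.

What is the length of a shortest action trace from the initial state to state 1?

Answer: UNREACHABLE

Analysis:
Breadth-first toward 1:
  depth 0: {0}
  depth 1: {5}
1 never appears.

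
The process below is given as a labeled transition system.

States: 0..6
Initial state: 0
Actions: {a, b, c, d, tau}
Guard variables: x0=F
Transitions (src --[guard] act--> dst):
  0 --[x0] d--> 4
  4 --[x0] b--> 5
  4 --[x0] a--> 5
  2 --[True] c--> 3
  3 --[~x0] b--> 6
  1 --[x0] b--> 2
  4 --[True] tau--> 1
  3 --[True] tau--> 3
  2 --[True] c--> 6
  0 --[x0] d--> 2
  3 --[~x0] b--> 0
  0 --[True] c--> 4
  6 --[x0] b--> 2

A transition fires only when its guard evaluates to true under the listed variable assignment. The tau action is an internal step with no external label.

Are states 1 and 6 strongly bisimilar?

Answer: BISIMILAR

Working:
Bisimulation quotient by refinement:
  P[0] = {{0,1,2,3,4,5,6}}
  P[1] = {{0,2},{1,5,6},{3},{4}}
  P[2] = {{0},{1,5,6},{2},{3},{4}}
5 equivalence class(es) (converged in 3)
1∈{1,5,6}, 6∈{1,5,6}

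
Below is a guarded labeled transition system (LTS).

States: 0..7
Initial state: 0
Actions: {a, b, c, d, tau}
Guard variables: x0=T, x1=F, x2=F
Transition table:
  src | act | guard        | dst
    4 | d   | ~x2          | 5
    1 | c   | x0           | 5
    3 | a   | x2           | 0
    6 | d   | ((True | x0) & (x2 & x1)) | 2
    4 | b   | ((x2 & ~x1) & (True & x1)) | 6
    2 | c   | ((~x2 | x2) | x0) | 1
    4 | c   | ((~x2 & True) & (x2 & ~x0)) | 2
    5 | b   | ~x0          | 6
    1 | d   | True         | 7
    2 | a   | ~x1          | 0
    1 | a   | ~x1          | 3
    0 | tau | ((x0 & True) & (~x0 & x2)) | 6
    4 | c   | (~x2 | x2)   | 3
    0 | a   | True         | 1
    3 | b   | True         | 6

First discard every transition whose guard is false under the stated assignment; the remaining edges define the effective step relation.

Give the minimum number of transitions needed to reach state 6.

Layered search for 6:
  Layer 0: {0}
  Layer 1: {1}
  Layer 2: {3,5,7}
  Layer 3: {6}
depth(6)=3, e.g. a·a·b

Answer: 3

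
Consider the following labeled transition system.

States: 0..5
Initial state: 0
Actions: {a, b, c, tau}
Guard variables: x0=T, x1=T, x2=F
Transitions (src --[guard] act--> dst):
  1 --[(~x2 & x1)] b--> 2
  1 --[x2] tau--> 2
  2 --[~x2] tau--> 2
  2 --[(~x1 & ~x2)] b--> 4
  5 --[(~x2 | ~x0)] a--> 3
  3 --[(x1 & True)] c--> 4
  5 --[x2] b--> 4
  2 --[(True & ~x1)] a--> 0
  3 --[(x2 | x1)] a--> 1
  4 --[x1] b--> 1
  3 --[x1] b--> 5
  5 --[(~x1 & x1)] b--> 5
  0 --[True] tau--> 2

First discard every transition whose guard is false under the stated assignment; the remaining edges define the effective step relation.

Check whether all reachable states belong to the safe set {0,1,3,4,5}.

Answer: INVARIANT VIOLATED at state 2

Analysis:
Allowed set {0,1,3,4,5}
Reach set: {0,2}
  0: safe
  2: outside
counterexample path to 2: tau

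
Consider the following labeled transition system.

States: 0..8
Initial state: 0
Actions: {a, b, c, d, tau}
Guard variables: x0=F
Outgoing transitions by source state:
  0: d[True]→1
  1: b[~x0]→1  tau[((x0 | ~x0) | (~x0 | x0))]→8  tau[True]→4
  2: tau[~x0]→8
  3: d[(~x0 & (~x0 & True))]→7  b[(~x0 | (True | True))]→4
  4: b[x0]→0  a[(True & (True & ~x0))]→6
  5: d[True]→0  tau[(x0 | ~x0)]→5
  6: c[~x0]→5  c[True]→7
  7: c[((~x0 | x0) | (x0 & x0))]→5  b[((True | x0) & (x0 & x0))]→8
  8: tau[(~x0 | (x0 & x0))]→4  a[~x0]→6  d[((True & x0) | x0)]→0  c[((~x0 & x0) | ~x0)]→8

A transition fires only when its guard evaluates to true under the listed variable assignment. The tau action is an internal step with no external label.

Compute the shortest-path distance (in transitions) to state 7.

Answer: 4

Trace:
Layered search for 7:
  Layer 0: {0}
  Layer 1: {1}
  Layer 2: {4,8}
  Layer 3: {6}
  Layer 4: {5,7}
7 enters at depth 4; path d·tau·a·c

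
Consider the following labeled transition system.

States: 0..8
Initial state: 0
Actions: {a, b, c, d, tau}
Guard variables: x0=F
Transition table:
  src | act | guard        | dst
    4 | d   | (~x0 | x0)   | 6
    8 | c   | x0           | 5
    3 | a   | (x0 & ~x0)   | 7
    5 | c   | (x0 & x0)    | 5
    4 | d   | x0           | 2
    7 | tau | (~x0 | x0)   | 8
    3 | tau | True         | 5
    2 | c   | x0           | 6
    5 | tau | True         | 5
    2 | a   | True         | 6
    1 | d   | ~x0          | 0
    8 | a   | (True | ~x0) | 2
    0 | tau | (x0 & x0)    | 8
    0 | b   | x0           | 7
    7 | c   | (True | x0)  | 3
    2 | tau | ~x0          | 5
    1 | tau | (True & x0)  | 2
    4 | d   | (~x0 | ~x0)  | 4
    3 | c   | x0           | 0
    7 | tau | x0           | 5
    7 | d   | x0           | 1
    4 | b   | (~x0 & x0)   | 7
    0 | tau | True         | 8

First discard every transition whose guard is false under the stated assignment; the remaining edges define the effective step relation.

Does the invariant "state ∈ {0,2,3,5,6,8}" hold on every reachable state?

Inv-set: {0,2,3,5,6,8}
Reach set: {0,2,5,6,8}
  0: ✓
  2: ✓
  5: ✓
  6: ✓
  8: ✓

Answer: INVARIANT HOLDS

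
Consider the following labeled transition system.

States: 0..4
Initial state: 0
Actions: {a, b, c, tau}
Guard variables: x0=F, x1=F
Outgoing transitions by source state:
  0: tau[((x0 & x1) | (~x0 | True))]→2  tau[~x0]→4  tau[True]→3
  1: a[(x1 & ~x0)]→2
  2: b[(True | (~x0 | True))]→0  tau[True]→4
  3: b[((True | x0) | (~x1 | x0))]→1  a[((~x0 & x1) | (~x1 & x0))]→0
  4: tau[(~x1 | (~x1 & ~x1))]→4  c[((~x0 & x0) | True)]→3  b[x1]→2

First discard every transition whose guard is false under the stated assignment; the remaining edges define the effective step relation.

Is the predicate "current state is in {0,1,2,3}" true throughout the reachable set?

Answer: INVARIANT VIOLATED at state 4

Trace:
Allowed set {0,1,2,3}
Reachable = {0,1,2,3,4}
  0: ✓
  1: ✓
  2: ✓
  3: ✓
  4: ✗ unsafe
reach 4 via tau — violates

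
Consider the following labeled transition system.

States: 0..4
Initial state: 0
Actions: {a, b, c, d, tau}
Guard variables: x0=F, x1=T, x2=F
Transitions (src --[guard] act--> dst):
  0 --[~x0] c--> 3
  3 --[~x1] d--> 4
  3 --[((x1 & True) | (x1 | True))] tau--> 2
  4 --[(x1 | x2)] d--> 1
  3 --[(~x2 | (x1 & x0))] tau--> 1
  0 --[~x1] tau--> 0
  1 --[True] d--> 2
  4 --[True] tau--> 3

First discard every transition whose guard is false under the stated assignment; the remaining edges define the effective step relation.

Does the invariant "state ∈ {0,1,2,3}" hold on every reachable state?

Safe = {0,1,2,3}
Reach set: {0,1,2,3}
  0: ✓
  1: ✓
  2: ✓
  3: ✓

Answer: INVARIANT HOLDS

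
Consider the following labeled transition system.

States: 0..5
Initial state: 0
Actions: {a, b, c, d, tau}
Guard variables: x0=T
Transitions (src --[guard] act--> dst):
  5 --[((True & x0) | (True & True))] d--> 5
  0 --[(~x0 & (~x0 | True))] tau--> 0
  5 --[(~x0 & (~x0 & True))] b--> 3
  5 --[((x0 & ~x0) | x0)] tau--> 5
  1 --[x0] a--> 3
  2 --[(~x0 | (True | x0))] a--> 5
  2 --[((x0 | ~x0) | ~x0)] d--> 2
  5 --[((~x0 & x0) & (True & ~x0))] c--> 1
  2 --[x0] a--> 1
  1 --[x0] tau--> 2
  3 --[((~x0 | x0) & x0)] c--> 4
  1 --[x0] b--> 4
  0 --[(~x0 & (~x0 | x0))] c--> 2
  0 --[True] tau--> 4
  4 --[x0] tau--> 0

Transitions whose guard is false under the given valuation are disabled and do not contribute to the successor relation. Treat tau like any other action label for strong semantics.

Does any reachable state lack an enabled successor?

Reach set: {0,4}
  0: tau→4  [1 exit(s)]
  4: tau→0  [1 exit(s)]

Answer: DEADLOCK-FREE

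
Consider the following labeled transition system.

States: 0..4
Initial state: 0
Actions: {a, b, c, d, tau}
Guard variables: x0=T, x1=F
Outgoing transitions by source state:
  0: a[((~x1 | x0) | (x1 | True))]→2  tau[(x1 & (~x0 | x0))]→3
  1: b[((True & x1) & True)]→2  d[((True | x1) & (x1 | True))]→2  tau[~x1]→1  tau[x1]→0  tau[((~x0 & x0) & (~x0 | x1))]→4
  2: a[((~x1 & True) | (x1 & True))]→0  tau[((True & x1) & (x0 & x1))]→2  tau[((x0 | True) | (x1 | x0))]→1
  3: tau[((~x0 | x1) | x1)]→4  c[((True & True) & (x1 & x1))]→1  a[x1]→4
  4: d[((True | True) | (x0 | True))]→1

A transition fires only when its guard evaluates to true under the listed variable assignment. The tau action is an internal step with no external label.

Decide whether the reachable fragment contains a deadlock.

Answer: DEADLOCK-FREE

Analysis:
Reachable = {0,1,2}
  0: a→2  [1 out]
  1: d→2  tau→1  [2 out]
  2: a→0  tau→1  [2 out]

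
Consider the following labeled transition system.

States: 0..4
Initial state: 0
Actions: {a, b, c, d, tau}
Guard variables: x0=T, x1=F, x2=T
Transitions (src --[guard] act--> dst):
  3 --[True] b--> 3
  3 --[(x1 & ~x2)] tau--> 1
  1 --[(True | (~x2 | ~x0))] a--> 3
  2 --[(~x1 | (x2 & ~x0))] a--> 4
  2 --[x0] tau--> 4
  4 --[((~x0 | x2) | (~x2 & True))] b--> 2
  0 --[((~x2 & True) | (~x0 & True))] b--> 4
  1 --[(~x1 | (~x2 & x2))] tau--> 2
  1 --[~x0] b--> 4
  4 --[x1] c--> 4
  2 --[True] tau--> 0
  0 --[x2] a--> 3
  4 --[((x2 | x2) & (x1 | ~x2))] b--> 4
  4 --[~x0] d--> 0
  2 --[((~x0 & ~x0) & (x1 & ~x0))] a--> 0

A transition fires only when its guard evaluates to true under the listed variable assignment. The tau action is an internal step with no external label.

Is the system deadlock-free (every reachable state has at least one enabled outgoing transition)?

Reach set: {0,3}
  0: a→3  [deg 1]
  3: b→3  [deg 1]

Answer: DEADLOCK-FREE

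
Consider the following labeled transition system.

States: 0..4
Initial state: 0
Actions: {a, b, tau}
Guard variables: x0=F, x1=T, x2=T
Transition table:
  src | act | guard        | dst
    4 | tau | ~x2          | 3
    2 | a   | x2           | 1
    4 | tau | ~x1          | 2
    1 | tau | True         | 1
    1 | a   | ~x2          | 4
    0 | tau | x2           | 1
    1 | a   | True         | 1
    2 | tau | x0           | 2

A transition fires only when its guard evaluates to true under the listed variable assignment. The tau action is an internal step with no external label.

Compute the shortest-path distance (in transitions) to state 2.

Breadth-first toward 2:
  depth 0: {0}
  depth 1: {1}
2 never appears.

Answer: UNREACHABLE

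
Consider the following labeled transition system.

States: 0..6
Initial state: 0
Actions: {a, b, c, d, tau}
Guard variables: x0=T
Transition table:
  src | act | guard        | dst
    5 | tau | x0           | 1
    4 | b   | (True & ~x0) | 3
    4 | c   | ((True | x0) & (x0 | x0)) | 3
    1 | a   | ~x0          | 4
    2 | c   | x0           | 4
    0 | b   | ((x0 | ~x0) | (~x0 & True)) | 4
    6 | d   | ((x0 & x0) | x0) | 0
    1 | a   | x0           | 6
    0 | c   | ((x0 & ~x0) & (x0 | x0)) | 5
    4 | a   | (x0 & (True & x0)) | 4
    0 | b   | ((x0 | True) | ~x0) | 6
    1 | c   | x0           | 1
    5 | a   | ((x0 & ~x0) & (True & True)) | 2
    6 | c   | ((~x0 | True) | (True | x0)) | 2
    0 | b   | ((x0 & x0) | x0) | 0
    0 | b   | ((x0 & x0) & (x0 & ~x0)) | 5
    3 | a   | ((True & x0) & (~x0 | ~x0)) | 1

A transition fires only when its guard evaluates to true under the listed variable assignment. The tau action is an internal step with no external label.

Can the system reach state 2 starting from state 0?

Answer: REACHABLE

Analysis:
After dropping false guards: 11 live edges.
Layer 0: {0}
Layer 1: {4,6}  total {0,4,6}
Layer 2: {2,3}  total {0,2,3,4,6}
Reach set: {0,2,3,4,6}
Path to 2: b·c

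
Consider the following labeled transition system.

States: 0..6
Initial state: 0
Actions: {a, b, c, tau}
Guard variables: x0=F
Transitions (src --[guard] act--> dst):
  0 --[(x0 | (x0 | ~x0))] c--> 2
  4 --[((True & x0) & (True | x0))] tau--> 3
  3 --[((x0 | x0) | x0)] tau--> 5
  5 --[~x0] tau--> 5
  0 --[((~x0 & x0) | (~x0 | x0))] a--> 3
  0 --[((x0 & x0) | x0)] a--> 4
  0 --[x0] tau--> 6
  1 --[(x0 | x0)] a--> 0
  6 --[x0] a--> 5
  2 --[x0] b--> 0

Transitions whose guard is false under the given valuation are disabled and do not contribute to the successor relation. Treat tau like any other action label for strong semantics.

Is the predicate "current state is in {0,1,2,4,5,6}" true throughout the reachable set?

Answer: INVARIANT VIOLATED at state 3

Trace:
Allowed set {0,1,2,4,5,6}
Reach set: {0,2,3}
  0: safe
  2: safe
  3: outside
witness against invariant: a → 3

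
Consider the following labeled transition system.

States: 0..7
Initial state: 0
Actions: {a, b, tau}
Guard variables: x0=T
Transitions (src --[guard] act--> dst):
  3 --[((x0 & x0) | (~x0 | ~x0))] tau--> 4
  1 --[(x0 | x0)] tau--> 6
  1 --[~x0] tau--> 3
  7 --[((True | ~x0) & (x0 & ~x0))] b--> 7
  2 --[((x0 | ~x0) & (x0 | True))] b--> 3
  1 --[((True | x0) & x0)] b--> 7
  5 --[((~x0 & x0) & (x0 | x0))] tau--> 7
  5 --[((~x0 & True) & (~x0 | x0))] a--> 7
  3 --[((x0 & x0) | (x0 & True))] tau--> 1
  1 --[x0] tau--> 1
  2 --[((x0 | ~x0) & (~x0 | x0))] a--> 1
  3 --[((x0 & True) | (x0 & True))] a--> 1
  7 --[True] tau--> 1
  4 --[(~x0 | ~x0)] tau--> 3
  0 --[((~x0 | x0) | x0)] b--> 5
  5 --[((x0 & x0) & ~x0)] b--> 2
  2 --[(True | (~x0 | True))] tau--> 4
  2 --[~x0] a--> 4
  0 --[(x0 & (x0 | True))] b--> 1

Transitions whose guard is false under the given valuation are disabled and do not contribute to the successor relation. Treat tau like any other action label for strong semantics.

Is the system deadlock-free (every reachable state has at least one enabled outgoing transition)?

Answer: DEADLOCK at state 5

Analysis:
R = {0,1,5,6,7}
  0: b→1  b→5  [2 out]
  1: b→7  tau→1  tau→6  [3 out]
  5: ∅  [deadlock]
  6: ∅  [deadlock]
  7: tau→1  [1 out]
trace reaching 5: b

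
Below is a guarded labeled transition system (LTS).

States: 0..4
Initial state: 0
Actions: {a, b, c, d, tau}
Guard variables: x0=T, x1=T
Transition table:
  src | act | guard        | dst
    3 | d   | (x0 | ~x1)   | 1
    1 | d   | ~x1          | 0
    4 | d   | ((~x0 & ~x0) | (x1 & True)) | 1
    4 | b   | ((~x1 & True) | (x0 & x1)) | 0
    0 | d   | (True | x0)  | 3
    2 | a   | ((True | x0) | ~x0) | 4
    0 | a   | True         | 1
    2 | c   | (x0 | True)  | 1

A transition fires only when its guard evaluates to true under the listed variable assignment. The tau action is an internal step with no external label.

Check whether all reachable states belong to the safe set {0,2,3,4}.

Safe = {0,2,3,4}
R = {0,1,3}
  0: ✓
  1: outside
  3: ✓
witness against invariant: a → 1

Answer: INVARIANT VIOLATED at state 1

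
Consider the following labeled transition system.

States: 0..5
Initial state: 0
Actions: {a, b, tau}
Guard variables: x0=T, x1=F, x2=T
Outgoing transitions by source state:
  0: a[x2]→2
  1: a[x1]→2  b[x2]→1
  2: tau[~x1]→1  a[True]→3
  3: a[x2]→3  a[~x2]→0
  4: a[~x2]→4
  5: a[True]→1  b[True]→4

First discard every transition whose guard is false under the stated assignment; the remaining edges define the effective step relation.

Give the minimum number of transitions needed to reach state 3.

Answer: 2

Trace:
Breadth-first toward 3:
  depth 0: {0}
  depth 1: {2}
  depth 2: {1,3}
depth(3)=2, e.g. a·a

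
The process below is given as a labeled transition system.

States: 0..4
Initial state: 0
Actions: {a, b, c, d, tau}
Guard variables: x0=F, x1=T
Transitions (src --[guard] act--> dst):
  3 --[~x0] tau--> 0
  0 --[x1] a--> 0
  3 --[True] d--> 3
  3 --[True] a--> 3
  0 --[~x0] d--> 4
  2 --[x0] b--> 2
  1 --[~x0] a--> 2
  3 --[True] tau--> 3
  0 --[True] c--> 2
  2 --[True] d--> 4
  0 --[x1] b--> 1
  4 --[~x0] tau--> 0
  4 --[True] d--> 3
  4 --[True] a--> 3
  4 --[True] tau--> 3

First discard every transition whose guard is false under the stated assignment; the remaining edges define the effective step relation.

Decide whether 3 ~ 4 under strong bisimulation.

Refine partition for ~:
  π0 = {{0,1,2,3,4}}
  π1 = {{0},{1},{2},{3,4}}
stable after 2 split(s): 4 block(s)
3∈{3,4}, 4∈{3,4}

Answer: BISIMILAR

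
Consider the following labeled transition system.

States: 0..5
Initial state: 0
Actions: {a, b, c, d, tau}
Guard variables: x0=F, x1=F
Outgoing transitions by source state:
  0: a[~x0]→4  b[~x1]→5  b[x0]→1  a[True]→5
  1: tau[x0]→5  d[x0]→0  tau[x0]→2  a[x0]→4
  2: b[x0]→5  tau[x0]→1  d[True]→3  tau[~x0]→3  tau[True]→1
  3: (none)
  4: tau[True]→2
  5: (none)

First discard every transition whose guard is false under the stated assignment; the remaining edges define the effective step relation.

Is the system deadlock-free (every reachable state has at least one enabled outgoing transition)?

Reach set: {0,1,2,3,4,5}
  0: a→4  a→5  b→5  [deg 3]
  1: ∅  [no exit]
  2: d→3  tau→1  tau→3  [deg 3]
  3: ∅  [no exit]
  4: tau→2  [deg 1]
  5: ∅  [no exit]
Path to 1: a·tau·tau

Answer: DEADLOCK at state 1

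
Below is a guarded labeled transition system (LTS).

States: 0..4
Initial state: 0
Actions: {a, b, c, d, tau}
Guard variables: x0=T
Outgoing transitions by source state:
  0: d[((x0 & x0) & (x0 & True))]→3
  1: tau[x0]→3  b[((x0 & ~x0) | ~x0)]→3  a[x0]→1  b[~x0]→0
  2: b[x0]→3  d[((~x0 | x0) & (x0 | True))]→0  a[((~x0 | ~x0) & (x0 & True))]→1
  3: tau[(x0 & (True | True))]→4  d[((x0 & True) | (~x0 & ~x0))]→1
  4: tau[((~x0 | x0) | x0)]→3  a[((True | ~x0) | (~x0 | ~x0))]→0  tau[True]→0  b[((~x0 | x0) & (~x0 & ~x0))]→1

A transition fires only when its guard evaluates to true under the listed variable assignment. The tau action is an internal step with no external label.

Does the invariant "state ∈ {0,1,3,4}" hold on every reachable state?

Allowed set {0,1,3,4}
Reach set: {0,1,3,4}
  0: ok
  1: ok
  3: ok
  4: ok

Answer: INVARIANT HOLDS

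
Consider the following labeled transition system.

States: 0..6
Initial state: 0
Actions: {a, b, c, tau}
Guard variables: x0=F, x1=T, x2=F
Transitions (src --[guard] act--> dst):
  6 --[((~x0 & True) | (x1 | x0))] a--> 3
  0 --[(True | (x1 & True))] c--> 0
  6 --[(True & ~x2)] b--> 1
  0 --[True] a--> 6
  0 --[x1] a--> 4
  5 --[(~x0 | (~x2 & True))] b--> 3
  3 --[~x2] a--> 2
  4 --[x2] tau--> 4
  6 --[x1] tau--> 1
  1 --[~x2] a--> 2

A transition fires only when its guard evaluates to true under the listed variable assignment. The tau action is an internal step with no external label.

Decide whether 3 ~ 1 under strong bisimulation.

Compute ~ classes (split until stable):
  round 0: {{0,1,2,3,4,5,6}}
  round 1: {{0},{1,3},{2,4},{5},{6}}
Fixed point at round 2; 5 class(es).
[3]={1,3}  [1]={1,3}

Answer: BISIMILAR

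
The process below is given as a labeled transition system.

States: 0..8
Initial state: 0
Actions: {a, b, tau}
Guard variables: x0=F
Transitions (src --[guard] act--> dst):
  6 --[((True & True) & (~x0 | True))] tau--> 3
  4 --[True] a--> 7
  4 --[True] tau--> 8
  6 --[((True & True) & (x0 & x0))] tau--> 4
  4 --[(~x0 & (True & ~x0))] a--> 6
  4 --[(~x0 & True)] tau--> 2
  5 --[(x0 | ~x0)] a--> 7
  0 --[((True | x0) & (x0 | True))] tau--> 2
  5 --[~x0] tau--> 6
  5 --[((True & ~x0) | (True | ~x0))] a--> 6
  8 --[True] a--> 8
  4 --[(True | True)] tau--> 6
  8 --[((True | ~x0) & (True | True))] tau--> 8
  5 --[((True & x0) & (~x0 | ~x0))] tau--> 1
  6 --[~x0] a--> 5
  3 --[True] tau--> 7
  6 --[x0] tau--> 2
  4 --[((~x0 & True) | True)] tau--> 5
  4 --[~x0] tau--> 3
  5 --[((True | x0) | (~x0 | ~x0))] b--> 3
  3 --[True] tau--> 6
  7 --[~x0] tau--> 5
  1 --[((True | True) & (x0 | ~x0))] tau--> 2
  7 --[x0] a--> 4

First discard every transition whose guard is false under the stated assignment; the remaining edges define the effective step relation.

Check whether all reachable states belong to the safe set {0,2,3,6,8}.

Inv-set: {0,2,3,6,8}
Reach set: {0,2}
  0: ok
  2: ok

Answer: INVARIANT HOLDS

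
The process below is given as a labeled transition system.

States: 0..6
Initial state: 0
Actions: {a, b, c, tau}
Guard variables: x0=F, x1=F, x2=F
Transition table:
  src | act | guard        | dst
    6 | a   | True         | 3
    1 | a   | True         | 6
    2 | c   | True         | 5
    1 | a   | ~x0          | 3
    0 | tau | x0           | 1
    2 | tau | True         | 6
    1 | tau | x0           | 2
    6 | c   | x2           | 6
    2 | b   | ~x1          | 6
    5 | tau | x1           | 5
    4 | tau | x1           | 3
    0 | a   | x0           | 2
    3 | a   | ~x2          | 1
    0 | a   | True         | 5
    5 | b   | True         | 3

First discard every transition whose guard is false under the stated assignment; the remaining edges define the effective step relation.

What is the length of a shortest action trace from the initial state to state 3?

Layered search for 3:
  L0 = {0}
  L1 = {5}
  L2 = {3}
depth(3)=2, e.g. a·b

Answer: 2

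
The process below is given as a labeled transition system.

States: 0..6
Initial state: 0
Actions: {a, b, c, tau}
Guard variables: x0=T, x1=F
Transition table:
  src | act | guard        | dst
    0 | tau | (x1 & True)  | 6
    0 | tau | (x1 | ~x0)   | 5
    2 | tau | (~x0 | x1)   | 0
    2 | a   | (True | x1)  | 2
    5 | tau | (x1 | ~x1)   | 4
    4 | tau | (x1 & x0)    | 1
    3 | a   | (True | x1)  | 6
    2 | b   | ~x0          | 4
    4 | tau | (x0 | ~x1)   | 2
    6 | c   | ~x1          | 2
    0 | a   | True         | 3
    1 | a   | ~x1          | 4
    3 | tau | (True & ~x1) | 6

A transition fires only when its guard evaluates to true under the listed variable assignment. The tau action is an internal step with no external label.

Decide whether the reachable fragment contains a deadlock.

Reachable = {0,2,3,6}
  0: a→3  [1 exit(s)]
  2: a→2  [1 exit(s)]
  3: a→6  tau→6  [2 exit(s)]
  6: c→2  [1 exit(s)]

Answer: DEADLOCK-FREE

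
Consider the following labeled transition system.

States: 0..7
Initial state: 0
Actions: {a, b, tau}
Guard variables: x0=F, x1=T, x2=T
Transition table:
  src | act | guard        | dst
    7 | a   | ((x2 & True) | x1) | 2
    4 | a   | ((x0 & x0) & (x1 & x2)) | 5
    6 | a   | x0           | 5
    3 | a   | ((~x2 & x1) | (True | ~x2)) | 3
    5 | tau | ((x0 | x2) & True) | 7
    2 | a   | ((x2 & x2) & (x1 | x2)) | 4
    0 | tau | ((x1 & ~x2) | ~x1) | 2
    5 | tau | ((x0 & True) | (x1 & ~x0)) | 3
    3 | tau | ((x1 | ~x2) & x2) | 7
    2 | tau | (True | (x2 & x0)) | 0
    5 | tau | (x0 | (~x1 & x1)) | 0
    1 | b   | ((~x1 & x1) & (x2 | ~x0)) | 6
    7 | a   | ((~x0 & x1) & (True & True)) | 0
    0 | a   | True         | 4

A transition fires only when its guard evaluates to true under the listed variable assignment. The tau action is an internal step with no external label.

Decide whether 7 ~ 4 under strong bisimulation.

Answer: NOT BISIMILAR

Analysis:
Refine partition for ~:
  P[0] = {{0,1,2,3,4,5,6,7}}
  P[1] = {{0,7},{1,4,6},{2,3},{5}}
  P[2] = {{0},{1,4,6},{2},{3},{5},{7}}
stable after 3 split(s): 6 block(s)
class of 7: {7}; class of 4: {1,4,6}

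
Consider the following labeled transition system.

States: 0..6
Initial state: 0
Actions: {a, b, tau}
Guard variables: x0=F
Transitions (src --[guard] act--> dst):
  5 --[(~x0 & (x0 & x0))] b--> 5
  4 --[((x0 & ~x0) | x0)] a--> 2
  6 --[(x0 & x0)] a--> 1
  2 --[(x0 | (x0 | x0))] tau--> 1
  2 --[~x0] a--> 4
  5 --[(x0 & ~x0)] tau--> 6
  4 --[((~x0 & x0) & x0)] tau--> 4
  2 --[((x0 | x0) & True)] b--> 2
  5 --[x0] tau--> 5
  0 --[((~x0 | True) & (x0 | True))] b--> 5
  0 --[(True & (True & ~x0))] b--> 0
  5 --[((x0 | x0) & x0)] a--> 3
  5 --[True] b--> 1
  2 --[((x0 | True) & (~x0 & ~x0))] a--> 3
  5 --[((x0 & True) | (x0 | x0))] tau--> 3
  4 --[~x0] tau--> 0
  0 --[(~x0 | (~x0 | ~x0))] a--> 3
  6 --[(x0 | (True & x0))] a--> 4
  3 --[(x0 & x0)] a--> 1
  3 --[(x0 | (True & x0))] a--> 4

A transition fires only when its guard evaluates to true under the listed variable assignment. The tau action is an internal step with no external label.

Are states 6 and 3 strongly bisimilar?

Answer: BISIMILAR

Working:
Bisimulation quotient by refinement:
  P[0] = {{0,1,2,3,4,5,6}}
  P[1] = {{0},{1,3,6},{2},{4},{5}}
5 equivalence class(es) (converged in 2)
class of 6: {1,3,6}; class of 3: {1,3,6}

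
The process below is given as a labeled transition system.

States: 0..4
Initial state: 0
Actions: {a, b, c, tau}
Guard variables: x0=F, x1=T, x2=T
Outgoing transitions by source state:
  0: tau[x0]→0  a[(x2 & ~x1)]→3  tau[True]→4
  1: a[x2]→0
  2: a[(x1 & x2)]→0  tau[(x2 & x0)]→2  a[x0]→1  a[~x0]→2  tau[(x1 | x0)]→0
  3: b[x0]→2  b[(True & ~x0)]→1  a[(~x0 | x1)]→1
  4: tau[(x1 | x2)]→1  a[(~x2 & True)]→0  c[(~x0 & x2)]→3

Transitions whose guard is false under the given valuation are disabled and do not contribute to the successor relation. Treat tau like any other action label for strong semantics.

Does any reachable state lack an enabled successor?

Reachable = {0,1,3,4}
  0: tau→4  [1 out]
  1: a→0  [1 out]
  3: a→1  b→1  [2 out]
  4: c→3  tau→1  [2 out]

Answer: DEADLOCK-FREE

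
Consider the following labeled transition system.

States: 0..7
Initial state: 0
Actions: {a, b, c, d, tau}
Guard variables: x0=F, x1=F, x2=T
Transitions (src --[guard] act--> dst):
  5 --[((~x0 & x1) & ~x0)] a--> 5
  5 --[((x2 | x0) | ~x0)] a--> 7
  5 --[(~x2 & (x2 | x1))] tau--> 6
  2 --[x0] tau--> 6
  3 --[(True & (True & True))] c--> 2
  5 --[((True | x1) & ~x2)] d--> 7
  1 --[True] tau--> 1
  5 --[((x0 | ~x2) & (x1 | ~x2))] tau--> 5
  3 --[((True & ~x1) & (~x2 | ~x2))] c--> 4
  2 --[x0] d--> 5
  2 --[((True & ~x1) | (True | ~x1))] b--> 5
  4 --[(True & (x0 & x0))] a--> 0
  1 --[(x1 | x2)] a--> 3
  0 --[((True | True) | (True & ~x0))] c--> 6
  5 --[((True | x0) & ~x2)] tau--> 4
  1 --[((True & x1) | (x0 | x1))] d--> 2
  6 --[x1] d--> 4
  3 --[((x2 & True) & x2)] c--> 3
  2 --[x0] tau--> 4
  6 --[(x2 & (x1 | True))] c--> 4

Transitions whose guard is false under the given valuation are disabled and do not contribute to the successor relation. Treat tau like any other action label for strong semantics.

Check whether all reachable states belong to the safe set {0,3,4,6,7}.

Answer: INVARIANT HOLDS

Analysis:
Allowed set {0,3,4,6,7}
Reachable = {0,4,6}
  0: ✓
  4: ✓
  6: ✓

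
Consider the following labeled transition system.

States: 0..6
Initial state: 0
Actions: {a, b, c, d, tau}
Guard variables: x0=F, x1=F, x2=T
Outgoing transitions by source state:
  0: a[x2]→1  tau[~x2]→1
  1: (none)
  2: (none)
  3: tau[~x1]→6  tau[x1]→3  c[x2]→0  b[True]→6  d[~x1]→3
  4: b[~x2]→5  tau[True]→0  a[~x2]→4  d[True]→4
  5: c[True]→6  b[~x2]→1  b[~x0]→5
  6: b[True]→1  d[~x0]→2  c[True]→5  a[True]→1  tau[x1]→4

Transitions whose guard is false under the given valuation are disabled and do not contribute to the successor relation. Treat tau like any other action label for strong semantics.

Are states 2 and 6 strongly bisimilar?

Refine partition for ~:
  π0 = {{0,1,2,3,4,5,6}}
  π1 = {{0},{1,2},{3},{4},{5},{6}}
6 equivalence class(es) (converged in 2)
2∈{1,2}, 6∈{6}

Answer: NOT BISIMILAR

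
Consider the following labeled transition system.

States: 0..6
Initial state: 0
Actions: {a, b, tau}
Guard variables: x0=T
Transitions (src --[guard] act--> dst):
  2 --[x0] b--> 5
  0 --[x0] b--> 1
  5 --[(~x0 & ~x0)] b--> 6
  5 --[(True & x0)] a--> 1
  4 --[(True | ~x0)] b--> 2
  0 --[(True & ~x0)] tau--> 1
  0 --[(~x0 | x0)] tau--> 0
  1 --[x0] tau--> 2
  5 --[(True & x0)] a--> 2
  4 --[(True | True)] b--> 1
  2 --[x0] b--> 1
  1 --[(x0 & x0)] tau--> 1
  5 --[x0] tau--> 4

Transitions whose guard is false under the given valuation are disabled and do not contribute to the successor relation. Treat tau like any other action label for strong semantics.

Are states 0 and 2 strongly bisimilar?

Answer: NOT BISIMILAR

Working:
Compute ~ classes (split until stable):
  round 0: {{0,1,2,3,4,5,6}}
  round 1: {{0},{1},{2,4},{3,6},{5}}
  round 2: {{0},{1},{2},{3,6},{4},{5}}
stable after 3 split(s): 6 block(s)
class of 0: {0}; class of 2: {2}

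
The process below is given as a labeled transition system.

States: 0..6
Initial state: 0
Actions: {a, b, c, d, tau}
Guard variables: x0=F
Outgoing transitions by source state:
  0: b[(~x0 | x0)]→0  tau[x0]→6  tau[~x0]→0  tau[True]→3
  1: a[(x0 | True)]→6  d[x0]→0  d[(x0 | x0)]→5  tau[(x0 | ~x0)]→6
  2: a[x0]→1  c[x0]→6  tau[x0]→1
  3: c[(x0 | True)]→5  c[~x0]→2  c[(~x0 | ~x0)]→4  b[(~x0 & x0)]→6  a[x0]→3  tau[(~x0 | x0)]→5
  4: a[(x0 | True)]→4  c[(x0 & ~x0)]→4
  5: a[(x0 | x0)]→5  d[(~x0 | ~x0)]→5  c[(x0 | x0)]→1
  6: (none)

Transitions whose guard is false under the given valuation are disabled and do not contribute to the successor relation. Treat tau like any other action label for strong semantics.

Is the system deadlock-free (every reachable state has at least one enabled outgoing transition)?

Answer: DEADLOCK at state 2

Analysis:
Reach set: {0,2,3,4,5}
  0: b→0  tau→0  tau→3  [3 out]
  2: ∅  [no exit]
  3: c→2  c→4  c→5  tau→5  [4 out]
  4: a→4  [1 out]
  5: d→5  [1 out]
witness 2: tau·c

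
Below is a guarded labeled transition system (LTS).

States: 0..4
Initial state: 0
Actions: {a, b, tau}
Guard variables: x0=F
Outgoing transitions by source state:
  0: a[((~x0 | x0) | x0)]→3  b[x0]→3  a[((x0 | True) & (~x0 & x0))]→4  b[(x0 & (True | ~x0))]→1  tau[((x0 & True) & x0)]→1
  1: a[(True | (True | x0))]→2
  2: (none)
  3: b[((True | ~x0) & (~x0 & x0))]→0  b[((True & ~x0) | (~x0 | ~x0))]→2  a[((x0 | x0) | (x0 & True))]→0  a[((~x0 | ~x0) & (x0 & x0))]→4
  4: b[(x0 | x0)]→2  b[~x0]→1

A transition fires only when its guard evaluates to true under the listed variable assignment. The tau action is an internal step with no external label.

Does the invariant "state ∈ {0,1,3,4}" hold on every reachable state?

Answer: INVARIANT VIOLATED at state 2

Analysis:
Inv-set: {0,1,3,4}
Reach set: {0,2,3}
  0: safe
  2: outside
  3: safe
counterexample path to 2: a·b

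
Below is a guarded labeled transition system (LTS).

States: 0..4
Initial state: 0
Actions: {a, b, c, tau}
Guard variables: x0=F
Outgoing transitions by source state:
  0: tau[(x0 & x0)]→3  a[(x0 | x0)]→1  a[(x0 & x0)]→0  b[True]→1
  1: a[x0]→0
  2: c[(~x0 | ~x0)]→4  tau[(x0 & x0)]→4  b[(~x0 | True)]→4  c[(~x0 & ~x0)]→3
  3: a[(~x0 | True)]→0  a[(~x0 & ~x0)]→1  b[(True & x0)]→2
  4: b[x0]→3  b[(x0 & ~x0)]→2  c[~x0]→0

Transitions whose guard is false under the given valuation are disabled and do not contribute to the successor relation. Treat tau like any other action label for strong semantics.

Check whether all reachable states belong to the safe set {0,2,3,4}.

Answer: INVARIANT VIOLATED at state 1

Analysis:
Allowed set {0,2,3,4}
Reachable = {0,1}
  0: ✓
  1: VIOLATES
counterexample path to 1: b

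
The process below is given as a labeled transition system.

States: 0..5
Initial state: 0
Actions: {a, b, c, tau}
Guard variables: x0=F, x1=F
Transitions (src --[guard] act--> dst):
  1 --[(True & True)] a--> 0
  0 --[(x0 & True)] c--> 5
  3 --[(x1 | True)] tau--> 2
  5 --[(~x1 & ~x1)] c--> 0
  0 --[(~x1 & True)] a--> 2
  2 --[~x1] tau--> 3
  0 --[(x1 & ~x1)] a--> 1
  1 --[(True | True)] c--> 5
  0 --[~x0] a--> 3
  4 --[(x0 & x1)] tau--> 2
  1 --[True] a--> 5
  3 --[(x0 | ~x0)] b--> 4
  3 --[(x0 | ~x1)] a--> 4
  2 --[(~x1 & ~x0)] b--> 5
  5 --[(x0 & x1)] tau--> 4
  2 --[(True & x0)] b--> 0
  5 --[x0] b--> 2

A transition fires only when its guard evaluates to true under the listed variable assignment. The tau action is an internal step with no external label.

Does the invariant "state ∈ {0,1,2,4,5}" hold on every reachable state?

Allowed set {0,1,2,4,5}
Reachable = {0,2,3,4,5}
  0: safe
  2: safe
  3: outside
  4: safe
  5: safe
counterexample path to 3: a

Answer: INVARIANT VIOLATED at state 3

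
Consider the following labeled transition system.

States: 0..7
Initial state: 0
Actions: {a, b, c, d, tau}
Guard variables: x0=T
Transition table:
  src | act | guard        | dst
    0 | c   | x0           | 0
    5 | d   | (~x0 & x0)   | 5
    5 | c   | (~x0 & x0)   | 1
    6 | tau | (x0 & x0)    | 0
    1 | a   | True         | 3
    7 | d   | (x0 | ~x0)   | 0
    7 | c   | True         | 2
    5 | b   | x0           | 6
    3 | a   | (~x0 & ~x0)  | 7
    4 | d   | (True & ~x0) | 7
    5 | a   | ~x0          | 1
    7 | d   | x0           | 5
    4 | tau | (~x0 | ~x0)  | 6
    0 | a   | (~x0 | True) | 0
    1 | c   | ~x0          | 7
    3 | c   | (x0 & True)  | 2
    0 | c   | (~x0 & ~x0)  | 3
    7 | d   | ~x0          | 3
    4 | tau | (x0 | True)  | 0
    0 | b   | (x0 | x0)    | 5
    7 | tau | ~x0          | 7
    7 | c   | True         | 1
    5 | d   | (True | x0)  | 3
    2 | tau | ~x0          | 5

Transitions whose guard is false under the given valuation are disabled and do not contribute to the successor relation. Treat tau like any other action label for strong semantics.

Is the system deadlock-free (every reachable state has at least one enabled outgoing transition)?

Answer: DEADLOCK at state 2

Trace:
R = {0,2,3,5,6}
  0: a→0  b→5  c→0  [3 exit(s)]
  2: ∅  [STUCK]
  3: c→2  [1 exit(s)]
  5: b→6  d→3  [2 exit(s)]
  6: tau→0  [1 exit(s)]
Path to 2: b·d·c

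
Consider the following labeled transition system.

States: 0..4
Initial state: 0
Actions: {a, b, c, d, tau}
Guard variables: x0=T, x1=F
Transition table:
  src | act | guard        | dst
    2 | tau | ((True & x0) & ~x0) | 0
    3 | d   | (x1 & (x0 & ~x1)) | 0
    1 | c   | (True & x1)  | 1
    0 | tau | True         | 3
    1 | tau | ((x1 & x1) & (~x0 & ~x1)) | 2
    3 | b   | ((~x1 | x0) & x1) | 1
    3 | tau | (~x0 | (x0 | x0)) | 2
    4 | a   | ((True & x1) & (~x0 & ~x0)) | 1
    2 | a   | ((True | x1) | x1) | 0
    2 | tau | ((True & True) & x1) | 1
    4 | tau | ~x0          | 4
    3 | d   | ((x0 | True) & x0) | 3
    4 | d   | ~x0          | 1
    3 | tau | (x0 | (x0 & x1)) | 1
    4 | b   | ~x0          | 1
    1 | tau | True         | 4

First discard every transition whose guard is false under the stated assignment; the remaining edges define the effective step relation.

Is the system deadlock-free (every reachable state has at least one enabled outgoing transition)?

Answer: DEADLOCK at state 4

Working:
R = {0,1,2,3,4}
  0: tau→3  [1 out]
  1: tau→4  [1 out]
  2: a→0  [1 out]
  3: d→3  tau→1  tau→2  [3 out]
  4: ∅  [no exit]
trace reaching 4: tau·tau·tau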